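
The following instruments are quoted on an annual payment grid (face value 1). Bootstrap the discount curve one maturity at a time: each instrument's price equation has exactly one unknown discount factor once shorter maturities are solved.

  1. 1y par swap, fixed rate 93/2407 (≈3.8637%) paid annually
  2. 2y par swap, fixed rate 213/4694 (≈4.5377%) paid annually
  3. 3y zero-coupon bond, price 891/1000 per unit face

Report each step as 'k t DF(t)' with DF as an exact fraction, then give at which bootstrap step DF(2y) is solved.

step 1 [1y] swap r/1=93/2407: DF=(1 − 93/2407·(0))/(1+93/2407) = 2407/2500 ≈ 0.962800
step 2 [2y] swap r/1=213/4694: DF=(1 − 213/4694·(0.962800))/(1+213/4694) = 2287/2500 ≈ 0.914800
step 3 [3y] zero: DF = P = 891/1000 ≈ 0.891000

1 1 2407/2500
2 2 2287/2500
3 3 891/1000
DF(2y) is solved at step 2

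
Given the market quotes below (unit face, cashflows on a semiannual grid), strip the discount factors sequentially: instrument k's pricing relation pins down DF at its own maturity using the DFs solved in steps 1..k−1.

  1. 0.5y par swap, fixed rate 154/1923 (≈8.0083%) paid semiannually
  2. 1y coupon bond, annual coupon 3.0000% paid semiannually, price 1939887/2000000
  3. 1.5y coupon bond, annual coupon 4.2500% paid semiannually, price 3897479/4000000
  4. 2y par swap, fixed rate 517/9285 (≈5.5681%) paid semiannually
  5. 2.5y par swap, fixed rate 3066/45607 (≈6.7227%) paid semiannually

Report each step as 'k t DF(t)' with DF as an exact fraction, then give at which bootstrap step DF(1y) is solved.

1 1/2 1923/2000
2 1 4707/5000
3 3/2 1829/2000
4 2 4483/5000
5 5/2 8467/10000
DF(1y) is solved at step 2

step 1 [0.5y] swap r/2=77/1923: DF=(1 − 77/1923·(0))/(1+77/1923) = 1923/2000 ≈ 0.961500
step 2 [1y] bond c/2=3/200: DF=(1939887/2000000 − 3/200·(0.961500))/(1+3/200) = 4707/5000 ≈ 0.941400
step 3 [1.5y] bond c/2=17/800: DF=(3897479/4000000 − 17/800·(0.961500+0.941400))/(1+17/800) = 1829/2000 ≈ 0.914500
step 4 [2y] swap r/2=517/18570: DF=(1 − 517/18570·(0.961500+0.941400+0.914500))/(1+517/18570) = 4483/5000 ≈ 0.896600
step 5 [2.5y] swap r/2=1533/45607: DF=(1 − 1533/45607·(0.961500+0.941400+0.914500+0.896600))/(1+1533/45607) = 8467/10000 ≈ 0.846700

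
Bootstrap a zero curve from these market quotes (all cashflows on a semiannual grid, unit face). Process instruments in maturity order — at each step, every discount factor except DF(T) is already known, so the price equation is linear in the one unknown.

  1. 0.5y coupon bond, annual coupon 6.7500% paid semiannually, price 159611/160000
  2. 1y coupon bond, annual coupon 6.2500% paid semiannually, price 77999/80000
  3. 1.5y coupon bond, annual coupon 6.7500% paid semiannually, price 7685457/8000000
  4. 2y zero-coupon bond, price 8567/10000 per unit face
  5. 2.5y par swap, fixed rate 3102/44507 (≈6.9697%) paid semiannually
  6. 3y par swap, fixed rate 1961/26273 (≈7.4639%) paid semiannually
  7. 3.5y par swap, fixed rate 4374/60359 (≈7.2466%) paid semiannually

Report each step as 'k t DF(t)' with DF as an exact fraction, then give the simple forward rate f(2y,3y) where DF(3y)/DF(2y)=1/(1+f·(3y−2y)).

1 1/2 193/200
2 1 4581/5000
3 3/2 8679/10000
4 2 8567/10000
5 5/2 8449/10000
6 3 8039/10000
7 7/2 7813/10000
f(2y,3y) = ((8567/10000)/(8039/10000) − 1)/(1) = 528/8039 ≈ 6.5680%

step 1 [0.5y] bond c/2=27/800: DF=(159611/160000 − 27/800·(0))/(1+27/800) = 193/200 ≈ 0.965000
step 2 [1y] bond c/2=1/32: DF=(77999/80000 − 1/32·(0.965000))/(1+1/32) = 4581/5000 ≈ 0.916200
step 3 [1.5y] bond c/2=27/800: DF=(7685457/8000000 − 27/800·(0.965000+0.916200))/(1+27/800) = 8679/10000 ≈ 0.867900
step 4 [2y] zero: DF = P = 8567/10000 ≈ 0.856700
step 5 [2.5y] swap r/2=1551/44507: DF=(1 − 1551/44507·(0.965000+0.916200+0.867900+0.856700))/(1+1551/44507) = 8449/10000 ≈ 0.844900
step 6 [3y] swap r/2=1961/52546: DF=(1 − 1961/52546·(0.965000+0.916200+0.867900+0.856700+0.844900))/(1+1961/52546) = 8039/10000 ≈ 0.803900
step 7 [3.5y] swap r/2=2187/60359: DF=(1 − 2187/60359·(0.965000+0.916200+0.867900+0.856700+0.844900+0.803900))/(1+2187/60359) = 7813/10000 ≈ 0.781300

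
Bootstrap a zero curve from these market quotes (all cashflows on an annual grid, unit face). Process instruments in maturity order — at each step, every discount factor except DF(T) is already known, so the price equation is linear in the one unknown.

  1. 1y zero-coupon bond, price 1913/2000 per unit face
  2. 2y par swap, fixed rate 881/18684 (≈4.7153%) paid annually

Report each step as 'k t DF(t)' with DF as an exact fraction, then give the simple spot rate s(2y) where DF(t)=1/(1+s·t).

step 1 [1y] zero: DF = P = 1913/2000 ≈ 0.956500
step 2 [2y] swap r/1=881/18684: DF=(1 − 881/18684·(0.956500))/(1+881/18684) = 9119/10000 ≈ 0.911900

1 1 1913/2000
2 2 9119/10000
s(2y) = (1/(9119/10000) − 1)/(2) = 881/18238 ≈ 4.8306%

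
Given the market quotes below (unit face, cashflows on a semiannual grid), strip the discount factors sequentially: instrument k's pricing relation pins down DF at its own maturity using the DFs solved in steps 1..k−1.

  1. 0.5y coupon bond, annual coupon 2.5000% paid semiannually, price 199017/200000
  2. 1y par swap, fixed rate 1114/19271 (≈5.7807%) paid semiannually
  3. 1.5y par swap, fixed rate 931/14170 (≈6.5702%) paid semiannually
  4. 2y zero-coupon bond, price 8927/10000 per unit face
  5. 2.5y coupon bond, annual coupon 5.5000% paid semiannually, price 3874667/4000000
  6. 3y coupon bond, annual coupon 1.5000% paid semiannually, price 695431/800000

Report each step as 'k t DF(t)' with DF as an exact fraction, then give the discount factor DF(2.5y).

step 1 [0.5y] bond c/2=1/80: DF=(199017/200000 − 1/80·(0))/(1+1/80) = 2457/2500 ≈ 0.982800
step 2 [1y] swap r/2=557/19271: DF=(1 − 557/19271·(0.982800))/(1+557/19271) = 9443/10000 ≈ 0.944300
step 3 [1.5y] swap r/2=931/28340: DF=(1 − 931/28340·(0.982800+0.944300))/(1+931/28340) = 9069/10000 ≈ 0.906900
step 4 [2y] zero: DF = P = 8927/10000 ≈ 0.892700
step 5 [2.5y] bond c/2=11/400: DF=(3874667/4000000 − 11/400·(0.982800+0.944300+0.906900+0.892700))/(1+11/400) = 843/1000 ≈ 0.843000
step 6 [3y] bond c/2=3/400: DF=(695431/800000 − 3/400·(0.982800+0.944300+0.906900+0.892700+0.843000))/(1+3/400) = 518/625 ≈ 0.828800

1 1/2 2457/2500
2 1 9443/10000
3 3/2 9069/10000
4 2 8927/10000
5 5/2 843/1000
6 3 518/625
DF(2.5y) = 843/1000 ≈ 0.843000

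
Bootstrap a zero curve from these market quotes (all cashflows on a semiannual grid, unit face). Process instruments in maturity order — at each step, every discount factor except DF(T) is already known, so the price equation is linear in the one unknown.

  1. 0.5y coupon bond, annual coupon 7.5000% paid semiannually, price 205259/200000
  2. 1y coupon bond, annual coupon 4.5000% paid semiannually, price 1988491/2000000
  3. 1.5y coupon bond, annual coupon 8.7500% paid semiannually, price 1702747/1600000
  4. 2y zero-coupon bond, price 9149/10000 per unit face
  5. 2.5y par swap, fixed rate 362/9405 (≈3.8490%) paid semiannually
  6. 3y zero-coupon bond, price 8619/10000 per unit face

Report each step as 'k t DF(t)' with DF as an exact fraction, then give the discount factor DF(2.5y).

1 1/2 2473/2500
2 1 4753/5000
3 3/2 9383/10000
4 2 9149/10000
5 5/2 1819/2000
6 3 8619/10000
DF(2.5y) = 1819/2000 ≈ 0.909500

step 1 [0.5y] bond c/2=3/80: DF=(205259/200000 − 3/80·(0))/(1+3/80) = 2473/2500 ≈ 0.989200
step 2 [1y] bond c/2=9/400: DF=(1988491/2000000 − 9/400·(0.989200))/(1+9/400) = 4753/5000 ≈ 0.950600
step 3 [1.5y] bond c/2=7/160: DF=(1702747/1600000 − 7/160·(0.989200+0.950600))/(1+7/160) = 9383/10000 ≈ 0.938300
step 4 [2y] zero: DF = P = 9149/10000 ≈ 0.914900
step 5 [2.5y] swap r/2=181/9405: DF=(1 − 181/9405·(0.989200+0.950600+0.938300+0.914900))/(1+181/9405) = 1819/2000 ≈ 0.909500
step 6 [3y] zero: DF = P = 8619/10000 ≈ 0.861900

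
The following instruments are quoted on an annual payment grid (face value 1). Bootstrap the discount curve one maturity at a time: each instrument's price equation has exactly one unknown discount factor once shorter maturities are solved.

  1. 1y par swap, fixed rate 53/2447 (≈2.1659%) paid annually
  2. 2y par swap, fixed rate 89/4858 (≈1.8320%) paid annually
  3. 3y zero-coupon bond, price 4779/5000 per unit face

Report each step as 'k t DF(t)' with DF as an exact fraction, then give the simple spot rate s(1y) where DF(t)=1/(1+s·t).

step 1 [1y] swap r/1=53/2447: DF=(1 − 53/2447·(0))/(1+53/2447) = 2447/2500 ≈ 0.978800
step 2 [2y] swap r/1=89/4858: DF=(1 − 89/4858·(0.978800))/(1+89/4858) = 2411/2500 ≈ 0.964400
step 3 [3y] zero: DF = P = 4779/5000 ≈ 0.955800

1 1 2447/2500
2 2 2411/2500
3 3 4779/5000
s(1y) = (1/(2447/2500) − 1)/(1) = 53/2447 ≈ 2.1659%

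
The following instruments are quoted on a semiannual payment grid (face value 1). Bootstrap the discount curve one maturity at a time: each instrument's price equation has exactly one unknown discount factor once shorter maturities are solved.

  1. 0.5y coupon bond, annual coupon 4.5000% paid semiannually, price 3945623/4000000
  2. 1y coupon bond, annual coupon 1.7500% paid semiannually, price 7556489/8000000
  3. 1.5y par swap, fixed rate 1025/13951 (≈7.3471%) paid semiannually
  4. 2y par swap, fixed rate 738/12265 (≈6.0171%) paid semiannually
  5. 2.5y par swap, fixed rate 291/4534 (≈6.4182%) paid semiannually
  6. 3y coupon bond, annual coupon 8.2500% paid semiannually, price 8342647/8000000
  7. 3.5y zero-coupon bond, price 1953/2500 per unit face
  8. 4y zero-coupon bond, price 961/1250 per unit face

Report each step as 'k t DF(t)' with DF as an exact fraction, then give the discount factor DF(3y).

step 1 [0.5y] bond c/2=9/400: DF=(3945623/4000000 − 9/400·(0))/(1+9/400) = 9647/10000 ≈ 0.964700
step 2 [1y] bond c/2=7/800: DF=(7556489/8000000 − 7/800·(0.964700))/(1+7/800) = 116/125 ≈ 0.928000
step 3 [1.5y] swap r/2=1025/27902: DF=(1 − 1025/27902·(0.964700+0.928000))/(1+1025/27902) = 359/400 ≈ 0.897500
step 4 [2y] swap r/2=369/12265: DF=(1 − 369/12265·(0.964700+0.928000+0.897500))/(1+369/12265) = 8893/10000 ≈ 0.889300
step 5 [2.5y] swap r/2=291/9068: DF=(1 − 291/9068·(0.964700+0.928000+0.897500+0.889300))/(1+291/9068) = 1709/2000 ≈ 0.854500
step 6 [3y] bond c/2=33/800: DF=(8342647/8000000 − 33/800·(0.964700+0.928000+0.897500+0.889300+0.854500))/(1+33/800) = 8219/10000 ≈ 0.821900
step 7 [3.5y] zero: DF = P = 1953/2500 ≈ 0.781200
step 8 [4y] zero: DF = P = 961/1250 ≈ 0.768800

1 1/2 9647/10000
2 1 116/125
3 3/2 359/400
4 2 8893/10000
5 5/2 1709/2000
6 3 8219/10000
7 7/2 1953/2500
8 4 961/1250
DF(3y) = 8219/10000 ≈ 0.821900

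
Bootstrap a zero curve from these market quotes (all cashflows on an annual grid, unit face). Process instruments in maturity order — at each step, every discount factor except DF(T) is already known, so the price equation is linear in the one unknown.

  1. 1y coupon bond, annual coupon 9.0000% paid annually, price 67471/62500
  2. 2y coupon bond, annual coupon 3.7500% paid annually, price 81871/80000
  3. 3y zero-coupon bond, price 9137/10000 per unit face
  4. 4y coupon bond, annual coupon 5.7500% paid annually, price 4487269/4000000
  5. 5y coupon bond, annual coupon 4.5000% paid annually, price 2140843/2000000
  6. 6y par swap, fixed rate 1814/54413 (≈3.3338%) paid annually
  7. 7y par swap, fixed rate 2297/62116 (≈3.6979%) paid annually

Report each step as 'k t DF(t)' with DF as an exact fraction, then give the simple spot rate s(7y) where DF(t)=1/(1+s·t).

step 1 [1y] bond c/1=9/100: DF=(67471/62500 − 9/100·(0))/(1+9/100) = 619/625 ≈ 0.990400
step 2 [2y] bond c/1=3/80: DF=(81871/80000 − 3/80·(0.990400))/(1+3/80) = 4753/5000 ≈ 0.950600
step 3 [3y] zero: DF = P = 9137/10000 ≈ 0.913700
step 4 [4y] bond c/1=23/400: DF=(4487269/4000000 − 23/400·(0.990400+0.950600+0.913700))/(1+23/400) = 566/625 ≈ 0.905600
step 5 [5y] bond c/1=9/200: DF=(2140843/2000000 − 9/200·(0.990400+0.950600+0.913700+0.905600))/(1+9/200) = 539/625 ≈ 0.862400
step 6 [6y] swap r/1=1814/54413: DF=(1 − 1814/54413·(0.990400+0.950600+0.913700+0.905600+0.862400))/(1+1814/54413) = 4093/5000 ≈ 0.818600
step 7 [7y] swap r/1=2297/62116: DF=(1 − 2297/62116·(0.990400+0.950600+0.913700+0.905600+0.862400+0.818600))/(1+2297/62116) = 7703/10000 ≈ 0.770300

1 1 619/625
2 2 4753/5000
3 3 9137/10000
4 4 566/625
5 5 539/625
6 6 4093/5000
7 7 7703/10000
s(7y) = (1/(7703/10000) − 1)/(7) = 2297/53921 ≈ 4.2599%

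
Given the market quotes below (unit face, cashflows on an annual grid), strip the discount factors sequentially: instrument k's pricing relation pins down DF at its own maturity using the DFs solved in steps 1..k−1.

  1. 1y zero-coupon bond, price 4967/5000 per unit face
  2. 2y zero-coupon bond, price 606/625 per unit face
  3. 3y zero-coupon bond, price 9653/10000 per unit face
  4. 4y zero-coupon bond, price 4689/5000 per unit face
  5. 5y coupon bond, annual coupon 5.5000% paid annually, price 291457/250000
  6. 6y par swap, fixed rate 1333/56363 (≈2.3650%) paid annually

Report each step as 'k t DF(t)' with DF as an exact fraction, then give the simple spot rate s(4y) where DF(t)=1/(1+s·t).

1 1 4967/5000
2 2 606/625
3 3 9653/10000
4 4 4689/5000
5 5 1807/2000
6 6 8667/10000
s(4y) = (1/(4689/5000) − 1)/(4) = 311/18756 ≈ 1.6581%

step 1 [1y] zero: DF = P = 4967/5000 ≈ 0.993400
step 2 [2y] zero: DF = P = 606/625 ≈ 0.969600
step 3 [3y] zero: DF = P = 9653/10000 ≈ 0.965300
step 4 [4y] zero: DF = P = 4689/5000 ≈ 0.937800
step 5 [5y] bond c/1=11/200: DF=(291457/250000 − 11/200·(0.993400+0.969600+0.965300+0.937800))/(1+11/200) = 1807/2000 ≈ 0.903500
step 6 [6y] swap r/1=1333/56363: DF=(1 − 1333/56363·(0.993400+0.969600+0.965300+0.937800+0.903500))/(1+1333/56363) = 8667/10000 ≈ 0.866700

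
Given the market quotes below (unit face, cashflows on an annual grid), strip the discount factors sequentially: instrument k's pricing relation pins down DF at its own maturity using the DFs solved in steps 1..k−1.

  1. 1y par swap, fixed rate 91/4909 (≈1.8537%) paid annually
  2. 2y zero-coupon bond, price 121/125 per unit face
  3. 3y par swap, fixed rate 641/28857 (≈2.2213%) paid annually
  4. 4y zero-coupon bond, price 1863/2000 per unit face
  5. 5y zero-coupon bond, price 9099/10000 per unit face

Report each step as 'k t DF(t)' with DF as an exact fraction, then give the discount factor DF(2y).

step 1 [1y] swap r/1=91/4909: DF=(1 − 91/4909·(0))/(1+91/4909) = 4909/5000 ≈ 0.981800
step 2 [2y] zero: DF = P = 121/125 ≈ 0.968000
step 3 [3y] swap r/1=641/28857: DF=(1 − 641/28857·(0.981800+0.968000))/(1+641/28857) = 9359/10000 ≈ 0.935900
step 4 [4y] zero: DF = P = 1863/2000 ≈ 0.931500
step 5 [5y] zero: DF = P = 9099/10000 ≈ 0.909900

1 1 4909/5000
2 2 121/125
3 3 9359/10000
4 4 1863/2000
5 5 9099/10000
DF(2y) = 121/125 ≈ 0.968000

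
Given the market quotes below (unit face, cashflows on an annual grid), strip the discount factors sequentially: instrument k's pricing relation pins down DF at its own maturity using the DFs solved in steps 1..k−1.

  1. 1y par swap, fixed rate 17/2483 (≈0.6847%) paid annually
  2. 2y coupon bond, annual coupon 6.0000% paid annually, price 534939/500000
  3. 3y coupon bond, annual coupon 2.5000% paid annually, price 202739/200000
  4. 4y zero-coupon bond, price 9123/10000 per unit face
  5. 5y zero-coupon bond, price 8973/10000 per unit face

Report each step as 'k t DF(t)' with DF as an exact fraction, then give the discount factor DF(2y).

1 1 2483/2500
2 2 9531/10000
3 3 1883/2000
4 4 9123/10000
5 5 8973/10000
DF(2y) = 9531/10000 ≈ 0.953100

step 1 [1y] swap r/1=17/2483: DF=(1 − 17/2483·(0))/(1+17/2483) = 2483/2500 ≈ 0.993200
step 2 [2y] bond c/1=3/50: DF=(534939/500000 − 3/50·(0.993200))/(1+3/50) = 9531/10000 ≈ 0.953100
step 3 [3y] bond c/1=1/40: DF=(202739/200000 − 1/40·(0.993200+0.953100))/(1+1/40) = 1883/2000 ≈ 0.941500
step 4 [4y] zero: DF = P = 9123/10000 ≈ 0.912300
step 5 [5y] zero: DF = P = 8973/10000 ≈ 0.897300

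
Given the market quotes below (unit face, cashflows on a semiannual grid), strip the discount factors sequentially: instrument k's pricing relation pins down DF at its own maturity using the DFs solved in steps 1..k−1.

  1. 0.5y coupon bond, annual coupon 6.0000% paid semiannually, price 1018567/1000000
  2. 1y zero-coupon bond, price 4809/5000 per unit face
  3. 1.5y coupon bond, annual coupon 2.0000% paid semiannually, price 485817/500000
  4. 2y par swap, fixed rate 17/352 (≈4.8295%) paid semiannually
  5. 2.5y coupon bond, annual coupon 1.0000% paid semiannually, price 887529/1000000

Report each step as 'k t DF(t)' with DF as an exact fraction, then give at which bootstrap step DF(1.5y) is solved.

step 1 [0.5y] bond c/2=3/100: DF=(1018567/1000000 − 3/100·(0))/(1+3/100) = 9889/10000 ≈ 0.988900
step 2 [1y] zero: DF = P = 4809/5000 ≈ 0.961800
step 3 [1.5y] bond c/2=1/100: DF=(485817/500000 − 1/100·(0.988900+0.961800))/(1+1/100) = 9427/10000 ≈ 0.942700
step 4 [2y] swap r/2=17/704: DF=(1 − 17/704·(0.988900+0.961800+0.942700))/(1+17/704) = 4541/5000 ≈ 0.908200
step 5 [2.5y] bond c/2=1/200: DF=(887529/1000000 − 1/200·(0.988900+0.961800+0.942700+0.908200))/(1+1/200) = 4321/5000 ≈ 0.864200

1 1/2 9889/10000
2 1 4809/5000
3 3/2 9427/10000
4 2 4541/5000
5 5/2 4321/5000
DF(1.5y) is solved at step 3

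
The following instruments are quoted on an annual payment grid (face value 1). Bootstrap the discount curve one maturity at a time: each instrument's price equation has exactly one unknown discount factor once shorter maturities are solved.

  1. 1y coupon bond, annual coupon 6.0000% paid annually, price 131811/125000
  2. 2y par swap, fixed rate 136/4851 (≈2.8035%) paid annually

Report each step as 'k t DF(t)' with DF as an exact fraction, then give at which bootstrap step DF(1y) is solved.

1 1 2487/2500
2 2 591/625
DF(1y) is solved at step 1

step 1 [1y] bond c/1=3/50: DF=(131811/125000 − 3/50·(0))/(1+3/50) = 2487/2500 ≈ 0.994800
step 2 [2y] swap r/1=136/4851: DF=(1 − 136/4851·(0.994800))/(1+136/4851) = 591/625 ≈ 0.945600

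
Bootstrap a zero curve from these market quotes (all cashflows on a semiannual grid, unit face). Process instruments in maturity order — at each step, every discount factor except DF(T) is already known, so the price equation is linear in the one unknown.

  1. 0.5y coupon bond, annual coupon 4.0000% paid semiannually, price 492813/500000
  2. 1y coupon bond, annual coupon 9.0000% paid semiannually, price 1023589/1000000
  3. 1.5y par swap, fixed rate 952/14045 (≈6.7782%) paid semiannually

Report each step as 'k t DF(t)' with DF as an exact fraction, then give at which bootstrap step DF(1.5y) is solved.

step 1 [0.5y] bond c/2=1/50: DF=(492813/500000 − 1/50·(0))/(1+1/50) = 9663/10000 ≈ 0.966300
step 2 [1y] bond c/2=9/200: DF=(1023589/1000000 − 9/200·(0.966300))/(1+9/200) = 9379/10000 ≈ 0.937900
step 3 [1.5y] swap r/2=476/14045: DF=(1 − 476/14045·(0.966300+0.937900))/(1+476/14045) = 1131/1250 ≈ 0.904800

1 1/2 9663/10000
2 1 9379/10000
3 3/2 1131/1250
DF(1.5y) is solved at step 3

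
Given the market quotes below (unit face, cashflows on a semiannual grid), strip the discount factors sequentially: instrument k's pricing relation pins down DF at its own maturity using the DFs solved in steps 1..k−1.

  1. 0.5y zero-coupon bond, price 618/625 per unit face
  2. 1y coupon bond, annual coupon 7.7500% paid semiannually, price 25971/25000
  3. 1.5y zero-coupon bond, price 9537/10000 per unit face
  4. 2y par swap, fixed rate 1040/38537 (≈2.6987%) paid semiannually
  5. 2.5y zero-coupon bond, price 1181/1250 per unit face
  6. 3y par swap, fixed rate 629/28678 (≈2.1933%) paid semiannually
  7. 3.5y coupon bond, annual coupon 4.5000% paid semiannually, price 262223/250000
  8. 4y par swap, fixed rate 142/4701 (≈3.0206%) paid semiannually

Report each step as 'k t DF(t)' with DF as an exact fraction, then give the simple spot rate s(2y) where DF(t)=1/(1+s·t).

1 1/2 618/625
2 1 602/625
3 3/2 9537/10000
4 2 237/250
5 5/2 1181/1250
6 3 9371/10000
7 7/2 2249/2500
8 4 554/625
s(2y) = (1/(237/250) − 1)/(2) = 13/474 ≈ 2.7426%

step 1 [0.5y] zero: DF = P = 618/625 ≈ 0.988800
step 2 [1y] bond c/2=31/800: DF=(25971/25000 − 31/800·(0.988800))/(1+31/800) = 602/625 ≈ 0.963200
step 3 [1.5y] zero: DF = P = 9537/10000 ≈ 0.953700
step 4 [2y] swap r/2=520/38537: DF=(1 − 520/38537·(0.988800+0.963200+0.953700))/(1+520/38537) = 237/250 ≈ 0.948000
step 5 [2.5y] zero: DF = P = 1181/1250 ≈ 0.944800
step 6 [3y] swap r/2=629/57356: DF=(1 − 629/57356·(0.988800+0.963200+0.953700+0.948000+0.944800))/(1+629/57356) = 9371/10000 ≈ 0.937100
step 7 [3.5y] bond c/2=9/400: DF=(262223/250000 − 9/400·(0.988800+0.963200+0.953700+0.948000+0.944800+0.937100))/(1+9/400) = 2249/2500 ≈ 0.899600
step 8 [4y] swap r/2=71/4701: DF=(1 − 71/4701·(0.988800+0.963200+0.953700+0.948000+0.944800+0.937100+0.899600))/(1+71/4701) = 554/625 ≈ 0.886400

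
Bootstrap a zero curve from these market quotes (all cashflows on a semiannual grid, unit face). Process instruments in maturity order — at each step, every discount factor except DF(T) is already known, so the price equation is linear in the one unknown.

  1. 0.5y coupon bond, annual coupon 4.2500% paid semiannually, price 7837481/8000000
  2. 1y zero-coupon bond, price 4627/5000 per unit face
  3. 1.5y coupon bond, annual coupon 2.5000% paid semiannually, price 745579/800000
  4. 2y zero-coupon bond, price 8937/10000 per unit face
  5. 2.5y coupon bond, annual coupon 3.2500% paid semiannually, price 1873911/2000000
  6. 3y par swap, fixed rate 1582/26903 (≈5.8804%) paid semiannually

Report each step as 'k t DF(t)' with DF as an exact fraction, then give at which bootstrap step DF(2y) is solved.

1 1/2 9593/10000
2 1 4627/5000
3 3/2 2243/2500
4 2 8937/10000
5 5/2 1079/1250
6 3 4209/5000
DF(2y) is solved at step 4

step 1 [0.5y] bond c/2=17/800: DF=(7837481/8000000 − 17/800·(0))/(1+17/800) = 9593/10000 ≈ 0.959300
step 2 [1y] zero: DF = P = 4627/5000 ≈ 0.925400
step 3 [1.5y] bond c/2=1/80: DF=(745579/800000 − 1/80·(0.959300+0.925400))/(1+1/80) = 2243/2500 ≈ 0.897200
step 4 [2y] zero: DF = P = 8937/10000 ≈ 0.893700
step 5 [2.5y] bond c/2=13/800: DF=(1873911/2000000 − 13/800·(0.959300+0.925400+0.897200+0.893700))/(1+13/800) = 1079/1250 ≈ 0.863200
step 6 [3y] swap r/2=791/26903: DF=(1 − 791/26903·(0.959300+0.925400+0.897200+0.893700+0.863200))/(1+791/26903) = 4209/5000 ≈ 0.841800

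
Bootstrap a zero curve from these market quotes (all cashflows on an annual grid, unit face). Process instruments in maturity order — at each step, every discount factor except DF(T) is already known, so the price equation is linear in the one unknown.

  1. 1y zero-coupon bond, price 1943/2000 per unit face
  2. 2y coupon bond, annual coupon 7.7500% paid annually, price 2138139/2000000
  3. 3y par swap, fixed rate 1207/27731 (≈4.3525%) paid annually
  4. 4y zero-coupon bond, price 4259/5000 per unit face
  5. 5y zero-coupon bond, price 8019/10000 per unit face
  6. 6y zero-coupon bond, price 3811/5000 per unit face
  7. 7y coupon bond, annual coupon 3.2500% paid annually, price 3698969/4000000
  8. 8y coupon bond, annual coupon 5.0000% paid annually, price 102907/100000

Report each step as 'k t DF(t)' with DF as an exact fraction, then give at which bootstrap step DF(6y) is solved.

1 1 1943/2000
2 2 9223/10000
3 3 8793/10000
4 4 4259/5000
5 5 8019/10000
6 6 3811/5000
7 7 7323/10000
8 8 6981/10000
DF(6y) is solved at step 6

step 1 [1y] zero: DF = P = 1943/2000 ≈ 0.971500
step 2 [2y] bond c/1=31/400: DF=(2138139/2000000 − 31/400·(0.971500))/(1+31/400) = 9223/10000 ≈ 0.922300
step 3 [3y] swap r/1=1207/27731: DF=(1 − 1207/27731·(0.971500+0.922300))/(1+1207/27731) = 8793/10000 ≈ 0.879300
step 4 [4y] zero: DF = P = 4259/5000 ≈ 0.851800
step 5 [5y] zero: DF = P = 8019/10000 ≈ 0.801900
step 6 [6y] zero: DF = P = 3811/5000 ≈ 0.762200
step 7 [7y] bond c/1=13/400: DF=(3698969/4000000 − 13/400·(0.971500+0.922300+0.879300+0.851800+0.801900+0.762200))/(1+13/400) = 7323/10000 ≈ 0.732300
step 8 [8y] bond c/1=1/20: DF=(102907/100000 − 1/20·(0.971500+0.922300+0.879300+0.851800+0.801900+0.762200+0.732300))/(1+1/20) = 6981/10000 ≈ 0.698100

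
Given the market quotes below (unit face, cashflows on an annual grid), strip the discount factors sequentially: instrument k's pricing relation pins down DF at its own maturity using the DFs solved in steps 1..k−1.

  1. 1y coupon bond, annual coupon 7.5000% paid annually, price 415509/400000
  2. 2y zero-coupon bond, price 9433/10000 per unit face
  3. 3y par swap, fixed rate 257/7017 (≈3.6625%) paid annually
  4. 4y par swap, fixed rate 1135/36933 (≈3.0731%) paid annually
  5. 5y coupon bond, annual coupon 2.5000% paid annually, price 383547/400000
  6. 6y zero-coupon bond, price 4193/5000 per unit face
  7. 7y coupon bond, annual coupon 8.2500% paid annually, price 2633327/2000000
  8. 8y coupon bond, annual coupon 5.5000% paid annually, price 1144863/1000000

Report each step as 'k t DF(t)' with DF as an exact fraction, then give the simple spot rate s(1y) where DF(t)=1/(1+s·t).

step 1 [1y] bond c/1=3/40: DF=(415509/400000 − 3/40·(0))/(1+3/40) = 9663/10000 ≈ 0.966300
step 2 [2y] zero: DF = P = 9433/10000 ≈ 0.943300
step 3 [3y] swap r/1=257/7017: DF=(1 − 257/7017·(0.966300+0.943300))/(1+257/7017) = 2243/2500 ≈ 0.897200
step 4 [4y] swap r/1=1135/36933: DF=(1 − 1135/36933·(0.966300+0.943300+0.897200))/(1+1135/36933) = 1773/2000 ≈ 0.886500
step 5 [5y] bond c/1=1/40: DF=(383547/400000 − 1/40·(0.966300+0.943300+0.897200+0.886500))/(1+1/40) = 4227/5000 ≈ 0.845400
step 6 [6y] zero: DF = P = 4193/5000 ≈ 0.838600
step 7 [7y] bond c/1=33/400: DF=(2633327/2000000 − 33/400·(0.966300+0.943300+0.897200+0.886500+0.845400+0.838600))/(1+33/400) = 1613/2000 ≈ 0.806500
step 8 [8y] bond c/1=11/200: DF=(1144863/1000000 − 11/200·(0.966300+0.943300+0.897200+0.886500+0.845400+0.838600+0.806500))/(1+11/200) = 1907/2500 ≈ 0.762800

1 1 9663/10000
2 2 9433/10000
3 3 2243/2500
4 4 1773/2000
5 5 4227/5000
6 6 4193/5000
7 7 1613/2000
8 8 1907/2500
s(1y) = (1/(9663/10000) − 1)/(1) = 337/9663 ≈ 3.4875%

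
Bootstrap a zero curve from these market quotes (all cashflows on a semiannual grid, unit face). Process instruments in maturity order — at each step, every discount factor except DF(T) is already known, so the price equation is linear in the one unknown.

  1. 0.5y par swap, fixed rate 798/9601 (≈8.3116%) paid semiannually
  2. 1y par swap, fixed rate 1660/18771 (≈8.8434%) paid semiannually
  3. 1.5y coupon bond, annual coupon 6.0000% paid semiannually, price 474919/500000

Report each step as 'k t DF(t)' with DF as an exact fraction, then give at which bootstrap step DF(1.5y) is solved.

step 1 [0.5y] swap r/2=399/9601: DF=(1 − 399/9601·(0))/(1+399/9601) = 9601/10000 ≈ 0.960100
step 2 [1y] swap r/2=830/18771: DF=(1 − 830/18771·(0.960100))/(1+830/18771) = 917/1000 ≈ 0.917000
step 3 [1.5y] bond c/2=3/100: DF=(474919/500000 − 3/100·(0.960100+0.917000))/(1+3/100) = 347/400 ≈ 0.867500

1 1/2 9601/10000
2 1 917/1000
3 3/2 347/400
DF(1.5y) is solved at step 3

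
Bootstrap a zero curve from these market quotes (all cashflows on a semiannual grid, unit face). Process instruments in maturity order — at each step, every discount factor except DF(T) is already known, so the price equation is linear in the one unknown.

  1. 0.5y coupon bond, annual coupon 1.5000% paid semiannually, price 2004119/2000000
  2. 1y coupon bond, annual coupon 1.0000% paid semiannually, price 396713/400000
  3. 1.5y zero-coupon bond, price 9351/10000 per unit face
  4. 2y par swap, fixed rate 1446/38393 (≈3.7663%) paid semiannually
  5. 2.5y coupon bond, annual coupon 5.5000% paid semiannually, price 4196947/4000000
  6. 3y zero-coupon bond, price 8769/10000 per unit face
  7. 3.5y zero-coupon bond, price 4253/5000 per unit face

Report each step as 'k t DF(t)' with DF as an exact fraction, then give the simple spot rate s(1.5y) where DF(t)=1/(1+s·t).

step 1 [0.5y] bond c/2=3/400: DF=(2004119/2000000 − 3/400·(0))/(1+3/400) = 4973/5000 ≈ 0.994600
step 2 [1y] bond c/2=1/200: DF=(396713/400000 − 1/200·(0.994600))/(1+1/200) = 9819/10000 ≈ 0.981900
step 3 [1.5y] zero: DF = P = 9351/10000 ≈ 0.935100
step 4 [2y] swap r/2=723/38393: DF=(1 − 723/38393·(0.994600+0.981900+0.935100))/(1+723/38393) = 9277/10000 ≈ 0.927700
step 5 [2.5y] bond c/2=11/400: DF=(4196947/4000000 − 11/400·(0.994600+0.981900+0.935100+0.927700))/(1+11/400) = 574/625 ≈ 0.918400
step 6 [3y] zero: DF = P = 8769/10000 ≈ 0.876900
step 7 [3.5y] zero: DF = P = 4253/5000 ≈ 0.850600

1 1/2 4973/5000
2 1 9819/10000
3 3/2 9351/10000
4 2 9277/10000
5 5/2 574/625
6 3 8769/10000
7 7/2 4253/5000
s(1.5y) = (1/(9351/10000) − 1)/(3/2) = 1298/28053 ≈ 4.6270%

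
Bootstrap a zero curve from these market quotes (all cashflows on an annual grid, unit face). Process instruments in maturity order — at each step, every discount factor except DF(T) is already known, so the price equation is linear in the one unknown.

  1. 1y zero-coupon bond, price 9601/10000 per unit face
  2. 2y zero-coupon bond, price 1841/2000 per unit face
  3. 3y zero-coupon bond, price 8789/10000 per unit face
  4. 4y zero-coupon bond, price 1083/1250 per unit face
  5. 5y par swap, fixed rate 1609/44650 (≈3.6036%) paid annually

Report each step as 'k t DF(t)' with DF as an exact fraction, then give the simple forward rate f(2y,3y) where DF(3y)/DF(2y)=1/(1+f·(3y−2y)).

step 1 [1y] zero: DF = P = 9601/10000 ≈ 0.960100
step 2 [2y] zero: DF = P = 1841/2000 ≈ 0.920500
step 3 [3y] zero: DF = P = 8789/10000 ≈ 0.878900
step 4 [4y] zero: DF = P = 1083/1250 ≈ 0.866400
step 5 [5y] swap r/1=1609/44650: DF=(1 − 1609/44650·(0.960100+0.920500+0.878900+0.866400))/(1+1609/44650) = 8391/10000 ≈ 0.839100

1 1 9601/10000
2 2 1841/2000
3 3 8789/10000
4 4 1083/1250
5 5 8391/10000
f(2y,3y) = ((1841/2000)/(8789/10000) − 1)/(1) = 416/8789 ≈ 4.7332%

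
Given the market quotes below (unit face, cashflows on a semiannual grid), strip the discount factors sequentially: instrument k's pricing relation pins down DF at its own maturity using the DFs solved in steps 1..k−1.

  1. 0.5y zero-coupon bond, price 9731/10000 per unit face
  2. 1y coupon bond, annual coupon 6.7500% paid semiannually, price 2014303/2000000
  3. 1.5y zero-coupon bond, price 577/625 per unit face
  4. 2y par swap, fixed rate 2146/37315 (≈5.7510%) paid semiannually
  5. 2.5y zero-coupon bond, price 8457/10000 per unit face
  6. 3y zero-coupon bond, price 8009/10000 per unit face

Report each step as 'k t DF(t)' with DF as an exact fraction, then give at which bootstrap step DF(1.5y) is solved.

step 1 [0.5y] zero: DF = P = 9731/10000 ≈ 0.973100
step 2 [1y] bond c/2=27/800: DF=(2014303/2000000 − 27/800·(0.973100))/(1+27/800) = 377/400 ≈ 0.942500
step 3 [1.5y] zero: DF = P = 577/625 ≈ 0.923200
step 4 [2y] swap r/2=1073/37315: DF=(1 − 1073/37315·(0.973100+0.942500+0.923200))/(1+1073/37315) = 8927/10000 ≈ 0.892700
step 5 [2.5y] zero: DF = P = 8457/10000 ≈ 0.845700
step 6 [3y] zero: DF = P = 8009/10000 ≈ 0.800900

1 1/2 9731/10000
2 1 377/400
3 3/2 577/625
4 2 8927/10000
5 5/2 8457/10000
6 3 8009/10000
DF(1.5y) is solved at step 3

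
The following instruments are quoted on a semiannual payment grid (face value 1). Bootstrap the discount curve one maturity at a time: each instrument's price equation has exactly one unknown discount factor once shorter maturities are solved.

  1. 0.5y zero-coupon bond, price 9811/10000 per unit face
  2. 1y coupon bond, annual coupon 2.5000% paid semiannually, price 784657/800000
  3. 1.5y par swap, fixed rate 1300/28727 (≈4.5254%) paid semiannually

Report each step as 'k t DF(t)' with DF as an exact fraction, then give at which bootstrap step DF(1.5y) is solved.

1 1/2 9811/10000
2 1 4783/5000
3 3/2 187/200
DF(1.5y) is solved at step 3

step 1 [0.5y] zero: DF = P = 9811/10000 ≈ 0.981100
step 2 [1y] bond c/2=1/80: DF=(784657/800000 − 1/80·(0.981100))/(1+1/80) = 4783/5000 ≈ 0.956600
step 3 [1.5y] swap r/2=650/28727: DF=(1 − 650/28727·(0.981100+0.956600))/(1+650/28727) = 187/200 ≈ 0.935000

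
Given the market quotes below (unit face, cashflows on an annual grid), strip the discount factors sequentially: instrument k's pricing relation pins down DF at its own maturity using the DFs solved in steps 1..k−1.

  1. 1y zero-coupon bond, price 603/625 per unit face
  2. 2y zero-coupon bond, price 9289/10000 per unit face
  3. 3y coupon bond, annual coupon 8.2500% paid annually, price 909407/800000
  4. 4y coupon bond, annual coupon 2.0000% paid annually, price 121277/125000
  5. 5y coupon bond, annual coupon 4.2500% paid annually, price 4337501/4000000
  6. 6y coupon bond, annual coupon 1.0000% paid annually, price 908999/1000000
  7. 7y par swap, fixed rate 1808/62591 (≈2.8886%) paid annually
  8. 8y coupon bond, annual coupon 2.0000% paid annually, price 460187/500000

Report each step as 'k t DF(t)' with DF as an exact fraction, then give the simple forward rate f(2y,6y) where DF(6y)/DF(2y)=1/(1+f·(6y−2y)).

step 1 [1y] zero: DF = P = 603/625 ≈ 0.964800
step 2 [2y] zero: DF = P = 9289/10000 ≈ 0.928900
step 3 [3y] bond c/1=33/400: DF=(909407/800000 − 33/400·(0.964800+0.928900))/(1+33/400) = 4529/5000 ≈ 0.905800
step 4 [4y] bond c/1=1/50: DF=(121277/125000 − 1/50·(0.964800+0.928900+0.905800))/(1+1/50) = 8963/10000 ≈ 0.896300
step 5 [5y] bond c/1=17/400: DF=(4337501/4000000 − 17/400·(0.964800+0.928900+0.905800+0.896300))/(1+17/400) = 1779/2000 ≈ 0.889500
step 6 [6y] bond c/1=1/100: DF=(908999/1000000 − 1/100·(0.964800+0.928900+0.905800+0.896300+0.889500))/(1+1/100) = 4273/5000 ≈ 0.854600
step 7 [7y] swap r/1=1808/62591: DF=(1 − 1808/62591·(0.964800+0.928900+0.905800+0.896300+0.889500+0.854600))/(1+1808/62591) = 512/625 ≈ 0.819200
step 8 [8y] bond c/1=1/50: DF=(460187/500000 − 1/50·(0.964800+0.928900+0.905800+0.896300+0.889500+0.854600+0.819200))/(1+1/50) = 1949/2500 ≈ 0.779600

1 1 603/625
2 2 9289/10000
3 3 4529/5000
4 4 8963/10000
5 5 1779/2000
6 6 4273/5000
7 7 512/625
8 8 1949/2500
f(2y,6y) = ((9289/10000)/(4273/5000) − 1)/(4) = 743/34184 ≈ 2.1735%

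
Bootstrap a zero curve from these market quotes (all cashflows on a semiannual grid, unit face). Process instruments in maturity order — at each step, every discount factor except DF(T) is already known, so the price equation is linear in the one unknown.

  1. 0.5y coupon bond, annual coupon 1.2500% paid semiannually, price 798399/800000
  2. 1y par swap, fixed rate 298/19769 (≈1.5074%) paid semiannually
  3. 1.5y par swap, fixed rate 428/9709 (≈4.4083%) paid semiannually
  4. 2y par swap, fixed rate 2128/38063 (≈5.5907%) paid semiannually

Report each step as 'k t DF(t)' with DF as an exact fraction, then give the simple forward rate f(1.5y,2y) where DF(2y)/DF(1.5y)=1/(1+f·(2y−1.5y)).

step 1 [0.5y] bond c/2=1/160: DF=(798399/800000 − 1/160·(0))/(1+1/160) = 4959/5000 ≈ 0.991800
step 2 [1y] swap r/2=149/19769: DF=(1 − 149/19769·(0.991800))/(1+149/19769) = 9851/10000 ≈ 0.985100
step 3 [1.5y] swap r/2=214/9709: DF=(1 − 214/9709·(0.991800+0.985100))/(1+214/9709) = 4679/5000 ≈ 0.935800
step 4 [2y] swap r/2=1064/38063: DF=(1 − 1064/38063·(0.991800+0.985100+0.935800))/(1+1064/38063) = 1117/1250 ≈ 0.893600

1 1/2 4959/5000
2 1 9851/10000
3 3/2 4679/5000
4 2 1117/1250
f(1.5y,2y) = ((4679/5000)/(1117/1250) − 1)/(1/2) = 211/2234 ≈ 9.4449%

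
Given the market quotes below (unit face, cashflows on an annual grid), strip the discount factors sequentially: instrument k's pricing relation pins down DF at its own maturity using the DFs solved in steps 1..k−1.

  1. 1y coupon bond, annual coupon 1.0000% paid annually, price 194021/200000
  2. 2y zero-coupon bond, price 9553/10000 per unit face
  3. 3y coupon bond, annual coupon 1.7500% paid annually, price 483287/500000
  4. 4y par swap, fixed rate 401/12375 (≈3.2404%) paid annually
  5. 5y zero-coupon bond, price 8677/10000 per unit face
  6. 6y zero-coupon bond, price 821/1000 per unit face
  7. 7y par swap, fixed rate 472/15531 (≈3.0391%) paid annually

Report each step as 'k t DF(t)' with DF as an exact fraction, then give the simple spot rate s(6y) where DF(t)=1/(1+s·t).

1 1 1921/2000
2 2 9553/10000
3 3 917/1000
4 4 8797/10000
5 5 8677/10000
6 6 821/1000
7 7 507/625
s(6y) = (1/(821/1000) − 1)/(6) = 179/4926 ≈ 3.6338%

step 1 [1y] bond c/1=1/100: DF=(194021/200000 − 1/100·(0))/(1+1/100) = 1921/2000 ≈ 0.960500
step 2 [2y] zero: DF = P = 9553/10000 ≈ 0.955300
step 3 [3y] bond c/1=7/400: DF=(483287/500000 − 7/400·(0.960500+0.955300))/(1+7/400) = 917/1000 ≈ 0.917000
step 4 [4y] swap r/1=401/12375: DF=(1 − 401/12375·(0.960500+0.955300+0.917000))/(1+401/12375) = 8797/10000 ≈ 0.879700
step 5 [5y] zero: DF = P = 8677/10000 ≈ 0.867700
step 6 [6y] zero: DF = P = 821/1000 ≈ 0.821000
step 7 [7y] swap r/1=472/15531: DF=(1 − 472/15531·(0.960500+0.955300+0.917000+0.879700+0.867700+0.821000))/(1+472/15531) = 507/625 ≈ 0.811200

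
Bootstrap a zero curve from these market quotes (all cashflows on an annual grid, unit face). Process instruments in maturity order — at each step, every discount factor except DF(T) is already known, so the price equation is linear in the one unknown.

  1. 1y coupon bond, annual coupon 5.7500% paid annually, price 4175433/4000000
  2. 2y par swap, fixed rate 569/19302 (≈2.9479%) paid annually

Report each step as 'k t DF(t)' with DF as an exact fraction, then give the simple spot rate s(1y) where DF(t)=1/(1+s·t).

1 1 9871/10000
2 2 9431/10000
s(1y) = (1/(9871/10000) − 1)/(1) = 129/9871 ≈ 1.3069%

step 1 [1y] bond c/1=23/400: DF=(4175433/4000000 − 23/400·(0))/(1+23/400) = 9871/10000 ≈ 0.987100
step 2 [2y] swap r/1=569/19302: DF=(1 − 569/19302·(0.987100))/(1+569/19302) = 9431/10000 ≈ 0.943100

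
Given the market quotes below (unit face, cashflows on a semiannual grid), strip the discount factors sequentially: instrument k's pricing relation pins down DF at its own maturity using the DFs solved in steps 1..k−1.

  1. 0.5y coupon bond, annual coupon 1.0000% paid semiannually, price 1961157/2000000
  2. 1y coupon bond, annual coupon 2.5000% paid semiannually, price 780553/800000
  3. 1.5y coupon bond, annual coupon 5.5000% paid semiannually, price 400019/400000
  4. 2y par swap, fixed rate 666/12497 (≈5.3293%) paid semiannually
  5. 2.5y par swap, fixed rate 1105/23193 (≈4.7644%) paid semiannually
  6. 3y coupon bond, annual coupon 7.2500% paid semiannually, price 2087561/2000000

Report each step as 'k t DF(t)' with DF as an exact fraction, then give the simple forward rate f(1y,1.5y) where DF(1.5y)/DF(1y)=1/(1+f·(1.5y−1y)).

step 1 [0.5y] bond c/2=1/200: DF=(1961157/2000000 − 1/200·(0))/(1+1/200) = 9757/10000 ≈ 0.975700
step 2 [1y] bond c/2=1/80: DF=(780553/800000 − 1/80·(0.975700))/(1+1/80) = 2379/2500 ≈ 0.951600
step 3 [1.5y] bond c/2=11/400: DF=(400019/400000 − 11/400·(0.975700+0.951600))/(1+11/400) = 9217/10000 ≈ 0.921700
step 4 [2y] swap r/2=333/12497: DF=(1 − 333/12497·(0.975700+0.951600+0.921700))/(1+333/12497) = 9001/10000 ≈ 0.900100
step 5 [2.5y] swap r/2=1105/46386: DF=(1 − 1105/46386·(0.975700+0.951600+0.921700+0.900100))/(1+1105/46386) = 1779/2000 ≈ 0.889500
step 6 [3y] bond c/2=29/800: DF=(2087561/2000000 − 29/800·(0.975700+0.951600+0.921700+0.900100+0.889500))/(1+29/800) = 169/200 ≈ 0.845000

1 1/2 9757/10000
2 1 2379/2500
3 3/2 9217/10000
4 2 9001/10000
5 5/2 1779/2000
6 3 169/200
f(1y,1.5y) = ((2379/2500)/(9217/10000) − 1)/(1/2) = 46/709 ≈ 6.4880%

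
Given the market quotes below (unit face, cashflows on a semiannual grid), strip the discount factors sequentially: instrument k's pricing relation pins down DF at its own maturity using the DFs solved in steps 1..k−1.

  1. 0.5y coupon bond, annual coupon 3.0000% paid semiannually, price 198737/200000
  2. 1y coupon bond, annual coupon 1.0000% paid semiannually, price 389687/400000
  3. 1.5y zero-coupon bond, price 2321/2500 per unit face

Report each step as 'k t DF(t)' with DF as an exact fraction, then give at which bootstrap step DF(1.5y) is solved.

1 1/2 979/1000
2 1 1929/2000
3 3/2 2321/2500
DF(1.5y) is solved at step 3

step 1 [0.5y] bond c/2=3/200: DF=(198737/200000 − 3/200·(0))/(1+3/200) = 979/1000 ≈ 0.979000
step 2 [1y] bond c/2=1/200: DF=(389687/400000 − 1/200·(0.979000))/(1+1/200) = 1929/2000 ≈ 0.964500
step 3 [1.5y] zero: DF = P = 2321/2500 ≈ 0.928400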